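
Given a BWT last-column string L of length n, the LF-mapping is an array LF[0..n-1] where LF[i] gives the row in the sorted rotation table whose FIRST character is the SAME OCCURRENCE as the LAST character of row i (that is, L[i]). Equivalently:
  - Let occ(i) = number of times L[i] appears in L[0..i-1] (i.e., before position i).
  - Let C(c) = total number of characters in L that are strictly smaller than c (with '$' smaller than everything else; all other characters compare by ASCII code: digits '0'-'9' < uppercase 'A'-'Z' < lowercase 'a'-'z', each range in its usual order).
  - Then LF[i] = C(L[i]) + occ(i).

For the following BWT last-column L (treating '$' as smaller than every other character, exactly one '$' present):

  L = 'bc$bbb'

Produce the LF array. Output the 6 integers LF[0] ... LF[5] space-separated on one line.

Answer: 1 5 0 2 3 4

Derivation:
Char counts: '$':1, 'b':4, 'c':1
C (first-col start): C('$')=0, C('b')=1, C('c')=5
L[0]='b': occ=0, LF[0]=C('b')+0=1+0=1
L[1]='c': occ=0, LF[1]=C('c')+0=5+0=5
L[2]='$': occ=0, LF[2]=C('$')+0=0+0=0
L[3]='b': occ=1, LF[3]=C('b')+1=1+1=2
L[4]='b': occ=2, LF[4]=C('b')+2=1+2=3
L[5]='b': occ=3, LF[5]=C('b')+3=1+3=4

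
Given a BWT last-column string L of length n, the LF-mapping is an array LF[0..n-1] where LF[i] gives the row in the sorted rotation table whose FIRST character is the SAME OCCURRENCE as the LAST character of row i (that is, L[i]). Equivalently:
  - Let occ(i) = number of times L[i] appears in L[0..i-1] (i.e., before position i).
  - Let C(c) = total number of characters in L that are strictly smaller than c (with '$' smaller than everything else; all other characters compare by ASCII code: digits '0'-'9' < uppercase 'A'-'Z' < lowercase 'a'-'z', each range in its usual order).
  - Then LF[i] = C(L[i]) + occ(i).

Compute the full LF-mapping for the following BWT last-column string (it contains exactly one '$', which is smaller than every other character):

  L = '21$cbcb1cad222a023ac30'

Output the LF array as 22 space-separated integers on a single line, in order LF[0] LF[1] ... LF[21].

Answer: 5 3 0 17 15 18 16 4 19 12 21 6 7 8 13 1 9 10 14 20 11 2

Derivation:
Char counts: '$':1, '0':2, '1':2, '2':5, '3':2, 'a':3, 'b':2, 'c':4, 'd':1
C (first-col start): C('$')=0, C('0')=1, C('1')=3, C('2')=5, C('3')=10, C('a')=12, C('b')=15, C('c')=17, C('d')=21
L[0]='2': occ=0, LF[0]=C('2')+0=5+0=5
L[1]='1': occ=0, LF[1]=C('1')+0=3+0=3
L[2]='$': occ=0, LF[2]=C('$')+0=0+0=0
L[3]='c': occ=0, LF[3]=C('c')+0=17+0=17
L[4]='b': occ=0, LF[4]=C('b')+0=15+0=15
L[5]='c': occ=1, LF[5]=C('c')+1=17+1=18
L[6]='b': occ=1, LF[6]=C('b')+1=15+1=16
L[7]='1': occ=1, LF[7]=C('1')+1=3+1=4
L[8]='c': occ=2, LF[8]=C('c')+2=17+2=19
L[9]='a': occ=0, LF[9]=C('a')+0=12+0=12
L[10]='d': occ=0, LF[10]=C('d')+0=21+0=21
L[11]='2': occ=1, LF[11]=C('2')+1=5+1=6
L[12]='2': occ=2, LF[12]=C('2')+2=5+2=7
L[13]='2': occ=3, LF[13]=C('2')+3=5+3=8
L[14]='a': occ=1, LF[14]=C('a')+1=12+1=13
L[15]='0': occ=0, LF[15]=C('0')+0=1+0=1
L[16]='2': occ=4, LF[16]=C('2')+4=5+4=9
L[17]='3': occ=0, LF[17]=C('3')+0=10+0=10
L[18]='a': occ=2, LF[18]=C('a')+2=12+2=14
L[19]='c': occ=3, LF[19]=C('c')+3=17+3=20
L[20]='3': occ=1, LF[20]=C('3')+1=10+1=11
L[21]='0': occ=1, LF[21]=C('0')+1=1+1=2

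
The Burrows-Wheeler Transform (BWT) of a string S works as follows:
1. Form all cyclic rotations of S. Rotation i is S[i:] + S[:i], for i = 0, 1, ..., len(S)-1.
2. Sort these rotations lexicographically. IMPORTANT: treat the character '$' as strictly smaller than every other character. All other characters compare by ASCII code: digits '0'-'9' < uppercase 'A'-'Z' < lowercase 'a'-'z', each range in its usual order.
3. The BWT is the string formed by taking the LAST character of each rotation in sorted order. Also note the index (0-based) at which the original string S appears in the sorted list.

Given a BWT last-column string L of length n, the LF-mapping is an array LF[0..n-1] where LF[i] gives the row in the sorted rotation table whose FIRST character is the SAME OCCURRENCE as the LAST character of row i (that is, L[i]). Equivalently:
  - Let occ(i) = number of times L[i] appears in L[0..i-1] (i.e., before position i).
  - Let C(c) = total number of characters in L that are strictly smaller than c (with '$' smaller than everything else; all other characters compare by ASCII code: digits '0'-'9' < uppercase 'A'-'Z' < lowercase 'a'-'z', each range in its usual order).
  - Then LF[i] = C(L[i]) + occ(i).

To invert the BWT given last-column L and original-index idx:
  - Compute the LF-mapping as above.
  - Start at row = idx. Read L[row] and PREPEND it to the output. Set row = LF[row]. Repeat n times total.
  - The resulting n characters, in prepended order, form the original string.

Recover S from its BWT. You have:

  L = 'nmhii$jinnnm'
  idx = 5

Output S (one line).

LF mapping: 8 6 1 2 3 0 5 4 9 10 11 7
Walk LF starting at row 5, prepending L[row]:
  step 1: row=5, L[5]='$', prepend. Next row=LF[5]=0
  step 2: row=0, L[0]='n', prepend. Next row=LF[0]=8
  step 3: row=8, L[8]='n', prepend. Next row=LF[8]=9
  step 4: row=9, L[9]='n', prepend. Next row=LF[9]=10
  step 5: row=10, L[10]='n', prepend. Next row=LF[10]=11
  step 6: row=11, L[11]='m', prepend. Next row=LF[11]=7
  step 7: row=7, L[7]='i', prepend. Next row=LF[7]=4
  step 8: row=4, L[4]='i', prepend. Next row=LF[4]=3
  step 9: row=3, L[3]='i', prepend. Next row=LF[3]=2
  step 10: row=2, L[2]='h', prepend. Next row=LF[2]=1
  step 11: row=1, L[1]='m', prepend. Next row=LF[1]=6
  step 12: row=6, L[6]='j', prepend. Next row=LF[6]=5
Reversed output: jmhiiimnnnn$

Answer: jmhiiimnnnn$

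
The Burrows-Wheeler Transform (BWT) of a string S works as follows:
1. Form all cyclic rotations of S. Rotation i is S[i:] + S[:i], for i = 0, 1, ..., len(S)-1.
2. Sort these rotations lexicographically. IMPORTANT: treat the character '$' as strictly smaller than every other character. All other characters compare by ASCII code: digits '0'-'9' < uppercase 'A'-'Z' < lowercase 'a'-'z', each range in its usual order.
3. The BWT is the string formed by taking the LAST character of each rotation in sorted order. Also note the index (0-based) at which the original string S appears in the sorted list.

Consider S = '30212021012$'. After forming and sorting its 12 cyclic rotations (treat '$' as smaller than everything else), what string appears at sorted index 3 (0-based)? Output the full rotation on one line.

All 12 rotations (rotation i = S[i:]+S[:i]):
  rot[0] = 30212021012$
  rot[1] = 0212021012$3
  rot[2] = 212021012$30
  rot[3] = 12021012$302
  rot[4] = 2021012$3021
  rot[5] = 021012$30212
  rot[6] = 21012$302120
  rot[7] = 1012$3021202
  rot[8] = 012$30212021
  rot[9] = 12$302120210
  rot[10] = 2$3021202101
  rot[11] = $30212021012
Sorted (with $ < everything):
  sorted[0] = $30212021012
  sorted[1] = 012$30212021
  sorted[2] = 021012$30212
  sorted[3] = 0212021012$3
  sorted[4] = 1012$3021202
  sorted[5] = 12$302120210
  sorted[6] = 12021012$302
  sorted[7] = 2$3021202101
  sorted[8] = 2021012$3021
  sorted[9] = 21012$302120
  sorted[10] = 212021012$30
  sorted[11] = 30212021012$
sorted[3] = 0212021012$3

Answer: 0212021012$3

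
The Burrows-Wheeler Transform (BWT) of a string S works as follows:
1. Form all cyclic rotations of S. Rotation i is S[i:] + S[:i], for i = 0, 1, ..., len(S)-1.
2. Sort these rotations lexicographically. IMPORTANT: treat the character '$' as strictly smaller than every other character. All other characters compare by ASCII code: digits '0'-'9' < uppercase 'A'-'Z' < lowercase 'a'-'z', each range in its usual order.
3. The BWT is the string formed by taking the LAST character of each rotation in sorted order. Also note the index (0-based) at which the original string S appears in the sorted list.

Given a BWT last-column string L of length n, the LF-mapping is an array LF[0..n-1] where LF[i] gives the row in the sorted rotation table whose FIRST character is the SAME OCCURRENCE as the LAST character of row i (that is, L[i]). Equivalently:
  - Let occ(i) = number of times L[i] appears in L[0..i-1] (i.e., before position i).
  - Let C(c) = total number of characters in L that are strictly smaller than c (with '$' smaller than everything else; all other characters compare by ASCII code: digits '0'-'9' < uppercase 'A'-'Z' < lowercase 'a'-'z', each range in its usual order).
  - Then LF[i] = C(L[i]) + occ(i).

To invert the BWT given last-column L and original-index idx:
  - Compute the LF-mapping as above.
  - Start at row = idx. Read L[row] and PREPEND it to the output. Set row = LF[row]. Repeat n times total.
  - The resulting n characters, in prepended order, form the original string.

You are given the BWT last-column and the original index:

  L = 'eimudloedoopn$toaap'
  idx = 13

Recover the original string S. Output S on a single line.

Answer: onomatopoeiapuddle$

Derivation:
LF mapping: 5 7 9 18 3 8 11 6 4 12 13 15 10 0 17 14 1 2 16
Walk LF starting at row 13, prepending L[row]:
  step 1: row=13, L[13]='$', prepend. Next row=LF[13]=0
  step 2: row=0, L[0]='e', prepend. Next row=LF[0]=5
  step 3: row=5, L[5]='l', prepend. Next row=LF[5]=8
  step 4: row=8, L[8]='d', prepend. Next row=LF[8]=4
  step 5: row=4, L[4]='d', prepend. Next row=LF[4]=3
  step 6: row=3, L[3]='u', prepend. Next row=LF[3]=18
  step 7: row=18, L[18]='p', prepend. Next row=LF[18]=16
  step 8: row=16, L[16]='a', prepend. Next row=LF[16]=1
  step 9: row=1, L[1]='i', prepend. Next row=LF[1]=7
  step 10: row=7, L[7]='e', prepend. Next row=LF[7]=6
  step 11: row=6, L[6]='o', prepend. Next row=LF[6]=11
  step 12: row=11, L[11]='p', prepend. Next row=LF[11]=15
  step 13: row=15, L[15]='o', prepend. Next row=LF[15]=14
  step 14: row=14, L[14]='t', prepend. Next row=LF[14]=17
  step 15: row=17, L[17]='a', prepend. Next row=LF[17]=2
  step 16: row=2, L[2]='m', prepend. Next row=LF[2]=9
  step 17: row=9, L[9]='o', prepend. Next row=LF[9]=12
  step 18: row=12, L[12]='n', prepend. Next row=LF[12]=10
  step 19: row=10, L[10]='o', prepend. Next row=LF[10]=13
Reversed output: onomatopoeiapuddle$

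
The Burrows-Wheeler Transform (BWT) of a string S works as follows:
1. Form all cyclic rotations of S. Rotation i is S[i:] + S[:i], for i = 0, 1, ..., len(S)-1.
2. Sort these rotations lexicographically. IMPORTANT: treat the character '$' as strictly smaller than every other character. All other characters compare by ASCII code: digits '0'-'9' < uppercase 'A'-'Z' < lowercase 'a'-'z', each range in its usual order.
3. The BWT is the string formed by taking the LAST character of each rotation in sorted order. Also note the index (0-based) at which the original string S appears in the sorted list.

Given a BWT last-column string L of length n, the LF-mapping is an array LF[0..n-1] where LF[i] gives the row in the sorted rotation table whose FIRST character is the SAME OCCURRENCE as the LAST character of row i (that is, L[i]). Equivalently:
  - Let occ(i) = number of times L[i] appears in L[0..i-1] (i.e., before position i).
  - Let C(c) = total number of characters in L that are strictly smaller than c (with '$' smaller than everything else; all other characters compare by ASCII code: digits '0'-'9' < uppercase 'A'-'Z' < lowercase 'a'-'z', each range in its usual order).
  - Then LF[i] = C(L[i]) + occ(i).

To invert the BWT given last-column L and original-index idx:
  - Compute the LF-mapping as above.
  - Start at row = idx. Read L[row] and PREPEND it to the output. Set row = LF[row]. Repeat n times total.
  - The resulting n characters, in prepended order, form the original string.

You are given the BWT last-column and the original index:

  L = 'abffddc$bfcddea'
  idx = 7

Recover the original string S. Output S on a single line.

LF mapping: 1 3 12 13 7 8 5 0 4 14 6 9 10 11 2
Walk LF starting at row 7, prepending L[row]:
  step 1: row=7, L[7]='$', prepend. Next row=LF[7]=0
  step 2: row=0, L[0]='a', prepend. Next row=LF[0]=1
  step 3: row=1, L[1]='b', prepend. Next row=LF[1]=3
  step 4: row=3, L[3]='f', prepend. Next row=LF[3]=13
  step 5: row=13, L[13]='e', prepend. Next row=LF[13]=11
  step 6: row=11, L[11]='d', prepend. Next row=LF[11]=9
  step 7: row=9, L[9]='f', prepend. Next row=LF[9]=14
  step 8: row=14, L[14]='a', prepend. Next row=LF[14]=2
  step 9: row=2, L[2]='f', prepend. Next row=LF[2]=12
  step 10: row=12, L[12]='d', prepend. Next row=LF[12]=10
  step 11: row=10, L[10]='c', prepend. Next row=LF[10]=6
  step 12: row=6, L[6]='c', prepend. Next row=LF[6]=5
  step 13: row=5, L[5]='d', prepend. Next row=LF[5]=8
  step 14: row=8, L[8]='b', prepend. Next row=LF[8]=4
  step 15: row=4, L[4]='d', prepend. Next row=LF[4]=7
Reversed output: dbdccdfafdefba$

Answer: dbdccdfafdefba$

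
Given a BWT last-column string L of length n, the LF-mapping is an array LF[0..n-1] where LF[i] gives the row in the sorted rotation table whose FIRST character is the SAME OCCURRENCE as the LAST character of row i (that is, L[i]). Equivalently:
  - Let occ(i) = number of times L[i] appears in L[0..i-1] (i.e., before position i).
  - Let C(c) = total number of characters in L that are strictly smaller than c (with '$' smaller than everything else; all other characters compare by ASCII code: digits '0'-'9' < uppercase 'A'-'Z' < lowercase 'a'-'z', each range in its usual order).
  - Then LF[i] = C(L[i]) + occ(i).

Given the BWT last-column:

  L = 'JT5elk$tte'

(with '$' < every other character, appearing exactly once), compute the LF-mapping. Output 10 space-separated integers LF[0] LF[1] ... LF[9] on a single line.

Char counts: '$':1, '5':1, 'J':1, 'T':1, 'e':2, 'k':1, 'l':1, 't':2
C (first-col start): C('$')=0, C('5')=1, C('J')=2, C('T')=3, C('e')=4, C('k')=6, C('l')=7, C('t')=8
L[0]='J': occ=0, LF[0]=C('J')+0=2+0=2
L[1]='T': occ=0, LF[1]=C('T')+0=3+0=3
L[2]='5': occ=0, LF[2]=C('5')+0=1+0=1
L[3]='e': occ=0, LF[3]=C('e')+0=4+0=4
L[4]='l': occ=0, LF[4]=C('l')+0=7+0=7
L[5]='k': occ=0, LF[5]=C('k')+0=6+0=6
L[6]='$': occ=0, LF[6]=C('$')+0=0+0=0
L[7]='t': occ=0, LF[7]=C('t')+0=8+0=8
L[8]='t': occ=1, LF[8]=C('t')+1=8+1=9
L[9]='e': occ=1, LF[9]=C('e')+1=4+1=5

Answer: 2 3 1 4 7 6 0 8 9 5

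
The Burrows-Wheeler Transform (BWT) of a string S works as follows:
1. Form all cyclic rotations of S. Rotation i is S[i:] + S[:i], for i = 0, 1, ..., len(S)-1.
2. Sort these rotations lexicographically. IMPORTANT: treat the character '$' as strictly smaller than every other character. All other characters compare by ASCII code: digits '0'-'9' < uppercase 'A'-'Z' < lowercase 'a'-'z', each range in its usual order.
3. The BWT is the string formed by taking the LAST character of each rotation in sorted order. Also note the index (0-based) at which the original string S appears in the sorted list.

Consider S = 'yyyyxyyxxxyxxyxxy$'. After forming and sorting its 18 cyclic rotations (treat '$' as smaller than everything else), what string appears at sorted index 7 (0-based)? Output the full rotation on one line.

Answer: xyxxyxxy$yyyyxyyxx

Derivation:
All 18 rotations (rotation i = S[i:]+S[:i]):
  rot[0] = yyyyxyyxxxyxxyxxy$
  rot[1] = yyyxyyxxxyxxyxxy$y
  rot[2] = yyxyyxxxyxxyxxy$yy
  rot[3] = yxyyxxxyxxyxxy$yyy
  rot[4] = xyyxxxyxxyxxy$yyyy
  rot[5] = yyxxxyxxyxxy$yyyyx
  rot[6] = yxxxyxxyxxy$yyyyxy
  rot[7] = xxxyxxyxxy$yyyyxyy
  rot[8] = xxyxxyxxy$yyyyxyyx
  rot[9] = xyxxyxxy$yyyyxyyxx
  rot[10] = yxxyxxy$yyyyxyyxxx
  rot[11] = xxyxxy$yyyyxyyxxxy
  rot[12] = xyxxy$yyyyxyyxxxyx
  rot[13] = yxxy$yyyyxyyxxxyxx
  rot[14] = xxy$yyyyxyyxxxyxxy
  rot[15] = xy$yyyyxyyxxxyxxyx
  rot[16] = y$yyyyxyyxxxyxxyxx
  rot[17] = $yyyyxyyxxxyxxyxxy
Sorted (with $ < everything):
  sorted[0] = $yyyyxyyxxxyxxyxxy
  sorted[1] = xxxyxxyxxy$yyyyxyy
  sorted[2] = xxy$yyyyxyyxxxyxxy
  sorted[3] = xxyxxy$yyyyxyyxxxy
  sorted[4] = xxyxxyxxy$yyyyxyyx
  sorted[5] = xy$yyyyxyyxxxyxxyx
  sorted[6] = xyxxy$yyyyxyyxxxyx
  sorted[7] = xyxxyxxy$yyyyxyyxx
  sorted[8] = xyyxxxyxxyxxy$yyyy
  sorted[9] = y$yyyyxyyxxxyxxyxx
  sorted[10] = yxxxyxxyxxy$yyyyxy
  sorted[11] = yxxy$yyyyxyyxxxyxx
  sorted[12] = yxxyxxy$yyyyxyyxxx
  sorted[13] = yxyyxxxyxxyxxy$yyy
  sorted[14] = yyxxxyxxyxxy$yyyyx
  sorted[15] = yyxyyxxxyxxyxxy$yy
  sorted[16] = yyyxyyxxxyxxyxxy$y
  sorted[17] = yyyyxyyxxxyxxyxxy$
sorted[7] = xyxxyxxy$yyyyxyyxx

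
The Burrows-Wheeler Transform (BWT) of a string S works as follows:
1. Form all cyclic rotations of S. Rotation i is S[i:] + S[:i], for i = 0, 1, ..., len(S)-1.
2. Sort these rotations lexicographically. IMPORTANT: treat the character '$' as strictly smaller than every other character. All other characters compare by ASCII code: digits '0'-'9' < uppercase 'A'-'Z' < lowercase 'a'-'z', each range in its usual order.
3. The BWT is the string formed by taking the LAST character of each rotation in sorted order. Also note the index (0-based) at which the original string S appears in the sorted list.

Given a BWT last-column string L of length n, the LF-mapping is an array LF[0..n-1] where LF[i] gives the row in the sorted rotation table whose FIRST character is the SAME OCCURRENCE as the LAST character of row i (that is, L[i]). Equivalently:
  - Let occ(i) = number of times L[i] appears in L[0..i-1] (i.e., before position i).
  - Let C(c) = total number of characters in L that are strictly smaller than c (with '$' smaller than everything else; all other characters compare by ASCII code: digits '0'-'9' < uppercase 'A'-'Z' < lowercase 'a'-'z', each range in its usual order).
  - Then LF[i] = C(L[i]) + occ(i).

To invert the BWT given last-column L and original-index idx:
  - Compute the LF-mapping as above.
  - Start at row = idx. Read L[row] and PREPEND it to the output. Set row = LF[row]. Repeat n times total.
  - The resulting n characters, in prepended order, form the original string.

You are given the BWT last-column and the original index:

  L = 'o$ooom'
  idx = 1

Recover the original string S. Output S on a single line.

Answer: moooo$

Derivation:
LF mapping: 2 0 3 4 5 1
Walk LF starting at row 1, prepending L[row]:
  step 1: row=1, L[1]='$', prepend. Next row=LF[1]=0
  step 2: row=0, L[0]='o', prepend. Next row=LF[0]=2
  step 3: row=2, L[2]='o', prepend. Next row=LF[2]=3
  step 4: row=3, L[3]='o', prepend. Next row=LF[3]=4
  step 5: row=4, L[4]='o', prepend. Next row=LF[4]=5
  step 6: row=5, L[5]='m', prepend. Next row=LF[5]=1
Reversed output: moooo$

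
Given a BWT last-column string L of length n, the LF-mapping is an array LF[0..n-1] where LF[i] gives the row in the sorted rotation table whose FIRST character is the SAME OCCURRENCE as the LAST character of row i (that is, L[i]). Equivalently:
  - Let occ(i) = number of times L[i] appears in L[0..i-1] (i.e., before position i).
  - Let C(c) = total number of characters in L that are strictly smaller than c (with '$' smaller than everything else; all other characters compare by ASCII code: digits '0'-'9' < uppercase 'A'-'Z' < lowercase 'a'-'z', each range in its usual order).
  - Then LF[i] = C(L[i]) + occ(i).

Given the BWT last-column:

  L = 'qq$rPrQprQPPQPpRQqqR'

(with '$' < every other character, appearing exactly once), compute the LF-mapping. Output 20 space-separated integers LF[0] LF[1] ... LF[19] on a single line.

Char counts: '$':1, 'P':4, 'Q':4, 'R':2, 'p':2, 'q':4, 'r':3
C (first-col start): C('$')=0, C('P')=1, C('Q')=5, C('R')=9, C('p')=11, C('q')=13, C('r')=17
L[0]='q': occ=0, LF[0]=C('q')+0=13+0=13
L[1]='q': occ=1, LF[1]=C('q')+1=13+1=14
L[2]='$': occ=0, LF[2]=C('$')+0=0+0=0
L[3]='r': occ=0, LF[3]=C('r')+0=17+0=17
L[4]='P': occ=0, LF[4]=C('P')+0=1+0=1
L[5]='r': occ=1, LF[5]=C('r')+1=17+1=18
L[6]='Q': occ=0, LF[6]=C('Q')+0=5+0=5
L[7]='p': occ=0, LF[7]=C('p')+0=11+0=11
L[8]='r': occ=2, LF[8]=C('r')+2=17+2=19
L[9]='Q': occ=1, LF[9]=C('Q')+1=5+1=6
L[10]='P': occ=1, LF[10]=C('P')+1=1+1=2
L[11]='P': occ=2, LF[11]=C('P')+2=1+2=3
L[12]='Q': occ=2, LF[12]=C('Q')+2=5+2=7
L[13]='P': occ=3, LF[13]=C('P')+3=1+3=4
L[14]='p': occ=1, LF[14]=C('p')+1=11+1=12
L[15]='R': occ=0, LF[15]=C('R')+0=9+0=9
L[16]='Q': occ=3, LF[16]=C('Q')+3=5+3=8
L[17]='q': occ=2, LF[17]=C('q')+2=13+2=15
L[18]='q': occ=3, LF[18]=C('q')+3=13+3=16
L[19]='R': occ=1, LF[19]=C('R')+1=9+1=10

Answer: 13 14 0 17 1 18 5 11 19 6 2 3 7 4 12 9 8 15 16 10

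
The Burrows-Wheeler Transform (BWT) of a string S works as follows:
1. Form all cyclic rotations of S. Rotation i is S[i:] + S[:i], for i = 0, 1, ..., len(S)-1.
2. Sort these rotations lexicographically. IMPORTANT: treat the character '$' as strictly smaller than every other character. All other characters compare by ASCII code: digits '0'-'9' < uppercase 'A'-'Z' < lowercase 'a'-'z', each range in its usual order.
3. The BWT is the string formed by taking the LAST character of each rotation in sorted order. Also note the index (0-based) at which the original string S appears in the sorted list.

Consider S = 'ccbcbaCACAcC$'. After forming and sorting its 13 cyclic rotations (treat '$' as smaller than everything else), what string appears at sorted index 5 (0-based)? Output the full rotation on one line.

All 13 rotations (rotation i = S[i:]+S[:i]):
  rot[0] = ccbcbaCACAcC$
  rot[1] = cbcbaCACAcC$c
  rot[2] = bcbaCACAcC$cc
  rot[3] = cbaCACAcC$ccb
  rot[4] = baCACAcC$ccbc
  rot[5] = aCACAcC$ccbcb
  rot[6] = CACAcC$ccbcba
  rot[7] = ACAcC$ccbcbaC
  rot[8] = CAcC$ccbcbaCA
  rot[9] = AcC$ccbcbaCAC
  rot[10] = cC$ccbcbaCACA
  rot[11] = C$ccbcbaCACAc
  rot[12] = $ccbcbaCACAcC
Sorted (with $ < everything):
  sorted[0] = $ccbcbaCACAcC
  sorted[1] = ACAcC$ccbcbaC
  sorted[2] = AcC$ccbcbaCAC
  sorted[3] = C$ccbcbaCACAc
  sorted[4] = CACAcC$ccbcba
  sorted[5] = CAcC$ccbcbaCA
  sorted[6] = aCACAcC$ccbcb
  sorted[7] = baCACAcC$ccbc
  sorted[8] = bcbaCACAcC$cc
  sorted[9] = cC$ccbcbaCACA
  sorted[10] = cbaCACAcC$ccb
  sorted[11] = cbcbaCACAcC$c
  sorted[12] = ccbcbaCACAcC$
sorted[5] = CAcC$ccbcbaCA

Answer: CAcC$ccbcbaCA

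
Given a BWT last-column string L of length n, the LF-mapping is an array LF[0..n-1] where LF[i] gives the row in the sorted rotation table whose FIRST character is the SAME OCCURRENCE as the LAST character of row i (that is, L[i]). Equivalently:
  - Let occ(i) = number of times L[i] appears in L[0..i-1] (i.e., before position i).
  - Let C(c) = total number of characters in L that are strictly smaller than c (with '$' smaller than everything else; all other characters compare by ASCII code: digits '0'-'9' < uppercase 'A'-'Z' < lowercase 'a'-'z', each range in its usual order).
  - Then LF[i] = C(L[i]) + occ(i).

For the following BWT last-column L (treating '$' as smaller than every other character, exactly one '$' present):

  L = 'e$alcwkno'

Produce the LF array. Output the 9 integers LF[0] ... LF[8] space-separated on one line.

Answer: 3 0 1 5 2 8 4 6 7

Derivation:
Char counts: '$':1, 'a':1, 'c':1, 'e':1, 'k':1, 'l':1, 'n':1, 'o':1, 'w':1
C (first-col start): C('$')=0, C('a')=1, C('c')=2, C('e')=3, C('k')=4, C('l')=5, C('n')=6, C('o')=7, C('w')=8
L[0]='e': occ=0, LF[0]=C('e')+0=3+0=3
L[1]='$': occ=0, LF[1]=C('$')+0=0+0=0
L[2]='a': occ=0, LF[2]=C('a')+0=1+0=1
L[3]='l': occ=0, LF[3]=C('l')+0=5+0=5
L[4]='c': occ=0, LF[4]=C('c')+0=2+0=2
L[5]='w': occ=0, LF[5]=C('w')+0=8+0=8
L[6]='k': occ=0, LF[6]=C('k')+0=4+0=4
L[7]='n': occ=0, LF[7]=C('n')+0=6+0=6
L[8]='o': occ=0, LF[8]=C('o')+0=7+0=7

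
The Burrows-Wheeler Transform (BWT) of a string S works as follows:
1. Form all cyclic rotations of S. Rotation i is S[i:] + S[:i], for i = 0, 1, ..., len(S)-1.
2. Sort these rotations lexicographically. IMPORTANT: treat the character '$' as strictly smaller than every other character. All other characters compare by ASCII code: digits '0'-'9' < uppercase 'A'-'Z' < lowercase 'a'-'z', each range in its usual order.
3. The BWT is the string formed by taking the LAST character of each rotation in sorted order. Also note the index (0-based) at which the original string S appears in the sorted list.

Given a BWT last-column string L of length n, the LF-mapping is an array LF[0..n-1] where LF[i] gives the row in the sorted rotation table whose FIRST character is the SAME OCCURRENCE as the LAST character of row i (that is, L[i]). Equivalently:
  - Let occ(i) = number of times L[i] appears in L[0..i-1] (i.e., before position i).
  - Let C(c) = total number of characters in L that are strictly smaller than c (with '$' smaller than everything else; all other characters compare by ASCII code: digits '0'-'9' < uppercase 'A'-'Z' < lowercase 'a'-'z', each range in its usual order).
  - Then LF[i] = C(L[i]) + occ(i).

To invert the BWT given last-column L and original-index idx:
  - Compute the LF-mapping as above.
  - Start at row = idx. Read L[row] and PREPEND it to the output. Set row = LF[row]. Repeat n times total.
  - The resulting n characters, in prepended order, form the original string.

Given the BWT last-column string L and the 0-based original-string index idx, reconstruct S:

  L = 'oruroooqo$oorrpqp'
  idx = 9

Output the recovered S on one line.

Answer: puoooqoqrrooprro$

Derivation:
LF mapping: 1 12 16 13 2 3 4 10 5 0 6 7 14 15 8 11 9
Walk LF starting at row 9, prepending L[row]:
  step 1: row=9, L[9]='$', prepend. Next row=LF[9]=0
  step 2: row=0, L[0]='o', prepend. Next row=LF[0]=1
  step 3: row=1, L[1]='r', prepend. Next row=LF[1]=12
  step 4: row=12, L[12]='r', prepend. Next row=LF[12]=14
  step 5: row=14, L[14]='p', prepend. Next row=LF[14]=8
  step 6: row=8, L[8]='o', prepend. Next row=LF[8]=5
  step 7: row=5, L[5]='o', prepend. Next row=LF[5]=3
  step 8: row=3, L[3]='r', prepend. Next row=LF[3]=13
  step 9: row=13, L[13]='r', prepend. Next row=LF[13]=15
  step 10: row=15, L[15]='q', prepend. Next row=LF[15]=11
  step 11: row=11, L[11]='o', prepend. Next row=LF[11]=7
  step 12: row=7, L[7]='q', prepend. Next row=LF[7]=10
  step 13: row=10, L[10]='o', prepend. Next row=LF[10]=6
  step 14: row=6, L[6]='o', prepend. Next row=LF[6]=4
  step 15: row=4, L[4]='o', prepend. Next row=LF[4]=2
  step 16: row=2, L[2]='u', prepend. Next row=LF[2]=16
  step 17: row=16, L[16]='p', prepend. Next row=LF[16]=9
Reversed output: puoooqoqrrooprro$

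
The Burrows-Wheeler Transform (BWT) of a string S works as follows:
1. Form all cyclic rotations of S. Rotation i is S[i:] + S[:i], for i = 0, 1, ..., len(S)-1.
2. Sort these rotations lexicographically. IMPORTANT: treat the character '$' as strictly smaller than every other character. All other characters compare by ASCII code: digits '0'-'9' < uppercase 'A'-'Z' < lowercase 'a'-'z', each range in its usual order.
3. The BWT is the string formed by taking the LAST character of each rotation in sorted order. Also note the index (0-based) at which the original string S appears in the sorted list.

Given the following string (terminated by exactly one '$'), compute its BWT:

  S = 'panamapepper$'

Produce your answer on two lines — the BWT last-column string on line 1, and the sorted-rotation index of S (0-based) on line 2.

All 13 rotations (rotation i = S[i:]+S[:i]):
  rot[0] = panamapepper$
  rot[1] = anamapepper$p
  rot[2] = namapepper$pa
  rot[3] = amapepper$pan
  rot[4] = mapepper$pana
  rot[5] = apepper$panam
  rot[6] = pepper$panama
  rot[7] = epper$panamap
  rot[8] = pper$panamape
  rot[9] = per$panamapep
  rot[10] = er$panamapepp
  rot[11] = r$panamapeppe
  rot[12] = $panamapepper
Sorted (with $ < everything):
  sorted[0] = $panamapepper  (last char: 'r')
  sorted[1] = amapepper$pan  (last char: 'n')
  sorted[2] = anamapepper$p  (last char: 'p')
  sorted[3] = apepper$panam  (last char: 'm')
  sorted[4] = epper$panamap  (last char: 'p')
  sorted[5] = er$panamapepp  (last char: 'p')
  sorted[6] = mapepper$pana  (last char: 'a')
  sorted[7] = namapepper$pa  (last char: 'a')
  sorted[8] = panamapepper$  (last char: '$')
  sorted[9] = pepper$panama  (last char: 'a')
  sorted[10] = per$panamapep  (last char: 'p')
  sorted[11] = pper$panamape  (last char: 'e')
  sorted[12] = r$panamapeppe  (last char: 'e')
Last column: rnpmppaa$apee
Original string S is at sorted index 8

Answer: rnpmppaa$apee
8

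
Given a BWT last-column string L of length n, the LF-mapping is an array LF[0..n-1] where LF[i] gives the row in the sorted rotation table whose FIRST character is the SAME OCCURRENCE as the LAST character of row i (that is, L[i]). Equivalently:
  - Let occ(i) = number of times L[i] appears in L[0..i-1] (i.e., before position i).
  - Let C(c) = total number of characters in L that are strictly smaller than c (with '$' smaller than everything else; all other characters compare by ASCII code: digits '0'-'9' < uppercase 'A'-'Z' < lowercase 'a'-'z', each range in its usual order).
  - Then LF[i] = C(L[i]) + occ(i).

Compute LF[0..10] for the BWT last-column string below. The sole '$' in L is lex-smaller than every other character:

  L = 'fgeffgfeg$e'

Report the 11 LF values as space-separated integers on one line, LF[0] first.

Char counts: '$':1, 'e':3, 'f':4, 'g':3
C (first-col start): C('$')=0, C('e')=1, C('f')=4, C('g')=8
L[0]='f': occ=0, LF[0]=C('f')+0=4+0=4
L[1]='g': occ=0, LF[1]=C('g')+0=8+0=8
L[2]='e': occ=0, LF[2]=C('e')+0=1+0=1
L[3]='f': occ=1, LF[3]=C('f')+1=4+1=5
L[4]='f': occ=2, LF[4]=C('f')+2=4+2=6
L[5]='g': occ=1, LF[5]=C('g')+1=8+1=9
L[6]='f': occ=3, LF[6]=C('f')+3=4+3=7
L[7]='e': occ=1, LF[7]=C('e')+1=1+1=2
L[8]='g': occ=2, LF[8]=C('g')+2=8+2=10
L[9]='$': occ=0, LF[9]=C('$')+0=0+0=0
L[10]='e': occ=2, LF[10]=C('e')+2=1+2=3

Answer: 4 8 1 5 6 9 7 2 10 0 3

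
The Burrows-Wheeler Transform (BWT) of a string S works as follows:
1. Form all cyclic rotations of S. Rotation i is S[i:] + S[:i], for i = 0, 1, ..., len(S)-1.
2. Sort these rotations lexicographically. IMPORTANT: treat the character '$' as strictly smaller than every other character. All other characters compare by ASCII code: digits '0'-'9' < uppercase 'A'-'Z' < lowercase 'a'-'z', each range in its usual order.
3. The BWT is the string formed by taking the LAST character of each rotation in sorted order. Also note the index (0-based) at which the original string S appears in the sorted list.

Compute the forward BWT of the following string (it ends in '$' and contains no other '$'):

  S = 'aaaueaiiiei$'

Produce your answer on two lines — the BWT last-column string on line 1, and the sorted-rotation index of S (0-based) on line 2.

Answer: i$aeauieiiaa
1

Derivation:
All 12 rotations (rotation i = S[i:]+S[:i]):
  rot[0] = aaaueaiiiei$
  rot[1] = aaueaiiiei$a
  rot[2] = aueaiiiei$aa
  rot[3] = ueaiiiei$aaa
  rot[4] = eaiiiei$aaau
  rot[5] = aiiiei$aaaue
  rot[6] = iiiei$aaauea
  rot[7] = iiei$aaaueai
  rot[8] = iei$aaaueaii
  rot[9] = ei$aaaueaiii
  rot[10] = i$aaaueaiiie
  rot[11] = $aaaueaiiiei
Sorted (with $ < everything):
  sorted[0] = $aaaueaiiiei  (last char: 'i')
  sorted[1] = aaaueaiiiei$  (last char: '$')
  sorted[2] = aaueaiiiei$a  (last char: 'a')
  sorted[3] = aiiiei$aaaue  (last char: 'e')
  sorted[4] = aueaiiiei$aa  (last char: 'a')
  sorted[5] = eaiiiei$aaau  (last char: 'u')
  sorted[6] = ei$aaaueaiii  (last char: 'i')
  sorted[7] = i$aaaueaiiie  (last char: 'e')
  sorted[8] = iei$aaaueaii  (last char: 'i')
  sorted[9] = iiei$aaaueai  (last char: 'i')
  sorted[10] = iiiei$aaauea  (last char: 'a')
  sorted[11] = ueaiiiei$aaa  (last char: 'a')
Last column: i$aeauieiiaa
Original string S is at sorted index 1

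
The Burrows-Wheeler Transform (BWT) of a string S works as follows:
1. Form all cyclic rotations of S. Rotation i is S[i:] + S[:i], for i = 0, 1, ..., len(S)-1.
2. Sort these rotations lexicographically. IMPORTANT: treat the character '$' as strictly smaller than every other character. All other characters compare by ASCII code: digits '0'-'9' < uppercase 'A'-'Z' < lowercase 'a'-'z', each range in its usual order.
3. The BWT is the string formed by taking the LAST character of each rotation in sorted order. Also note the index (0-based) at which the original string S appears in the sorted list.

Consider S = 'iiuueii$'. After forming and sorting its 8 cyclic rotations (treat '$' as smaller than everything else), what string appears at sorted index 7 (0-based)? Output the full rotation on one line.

All 8 rotations (rotation i = S[i:]+S[:i]):
  rot[0] = iiuueii$
  rot[1] = iuueii$i
  rot[2] = uueii$ii
  rot[3] = ueii$iiu
  rot[4] = eii$iiuu
  rot[5] = ii$iiuue
  rot[6] = i$iiuuei
  rot[7] = $iiuueii
Sorted (with $ < everything):
  sorted[0] = $iiuueii
  sorted[1] = eii$iiuu
  sorted[2] = i$iiuuei
  sorted[3] = ii$iiuue
  sorted[4] = iiuueii$
  sorted[5] = iuueii$i
  sorted[6] = ueii$iiu
  sorted[7] = uueii$ii
sorted[7] = uueii$ii

Answer: uueii$ii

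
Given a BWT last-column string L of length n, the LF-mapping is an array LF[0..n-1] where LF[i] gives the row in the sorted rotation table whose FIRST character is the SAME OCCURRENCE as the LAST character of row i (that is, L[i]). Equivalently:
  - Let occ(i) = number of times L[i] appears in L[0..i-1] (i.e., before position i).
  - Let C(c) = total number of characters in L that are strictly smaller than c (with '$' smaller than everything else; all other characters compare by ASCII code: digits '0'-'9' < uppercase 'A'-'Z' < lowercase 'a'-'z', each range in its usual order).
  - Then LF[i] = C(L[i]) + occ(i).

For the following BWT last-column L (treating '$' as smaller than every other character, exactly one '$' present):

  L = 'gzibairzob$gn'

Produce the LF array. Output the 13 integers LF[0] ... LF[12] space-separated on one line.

Char counts: '$':1, 'a':1, 'b':2, 'g':2, 'i':2, 'n':1, 'o':1, 'r':1, 'z':2
C (first-col start): C('$')=0, C('a')=1, C('b')=2, C('g')=4, C('i')=6, C('n')=8, C('o')=9, C('r')=10, C('z')=11
L[0]='g': occ=0, LF[0]=C('g')+0=4+0=4
L[1]='z': occ=0, LF[1]=C('z')+0=11+0=11
L[2]='i': occ=0, LF[2]=C('i')+0=6+0=6
L[3]='b': occ=0, LF[3]=C('b')+0=2+0=2
L[4]='a': occ=0, LF[4]=C('a')+0=1+0=1
L[5]='i': occ=1, LF[5]=C('i')+1=6+1=7
L[6]='r': occ=0, LF[6]=C('r')+0=10+0=10
L[7]='z': occ=1, LF[7]=C('z')+1=11+1=12
L[8]='o': occ=0, LF[8]=C('o')+0=9+0=9
L[9]='b': occ=1, LF[9]=C('b')+1=2+1=3
L[10]='$': occ=0, LF[10]=C('$')+0=0+0=0
L[11]='g': occ=1, LF[11]=C('g')+1=4+1=5
L[12]='n': occ=0, LF[12]=C('n')+0=8+0=8

Answer: 4 11 6 2 1 7 10 12 9 3 0 5 8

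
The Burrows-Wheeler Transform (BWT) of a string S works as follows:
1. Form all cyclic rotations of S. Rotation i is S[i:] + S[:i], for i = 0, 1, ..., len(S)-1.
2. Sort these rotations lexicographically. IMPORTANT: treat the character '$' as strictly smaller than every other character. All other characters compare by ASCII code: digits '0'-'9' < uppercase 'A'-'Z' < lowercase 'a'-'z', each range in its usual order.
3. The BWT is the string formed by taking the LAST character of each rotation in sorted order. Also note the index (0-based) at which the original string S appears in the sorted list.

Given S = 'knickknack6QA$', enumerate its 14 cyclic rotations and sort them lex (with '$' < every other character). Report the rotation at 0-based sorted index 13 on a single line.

Answer: nickknack6QA$k

Derivation:
All 14 rotations (rotation i = S[i:]+S[:i]):
  rot[0] = knickknack6QA$
  rot[1] = nickknack6QA$k
  rot[2] = ickknack6QA$kn
  rot[3] = ckknack6QA$kni
  rot[4] = kknack6QA$knic
  rot[5] = knack6QA$knick
  rot[6] = nack6QA$knickk
  rot[7] = ack6QA$knickkn
  rot[8] = ck6QA$knickkna
  rot[9] = k6QA$knickknac
  rot[10] = 6QA$knickknack
  rot[11] = QA$knickknack6
  rot[12] = A$knickknack6Q
  rot[13] = $knickknack6QA
Sorted (with $ < everything):
  sorted[0] = $knickknack6QA
  sorted[1] = 6QA$knickknack
  sorted[2] = A$knickknack6Q
  sorted[3] = QA$knickknack6
  sorted[4] = ack6QA$knickkn
  sorted[5] = ck6QA$knickkna
  sorted[6] = ckknack6QA$kni
  sorted[7] = ickknack6QA$kn
  sorted[8] = k6QA$knickknac
  sorted[9] = kknack6QA$knic
  sorted[10] = knack6QA$knick
  sorted[11] = knickknack6QA$
  sorted[12] = nack6QA$knickk
  sorted[13] = nickknack6QA$k
sorted[13] = nickknack6QA$k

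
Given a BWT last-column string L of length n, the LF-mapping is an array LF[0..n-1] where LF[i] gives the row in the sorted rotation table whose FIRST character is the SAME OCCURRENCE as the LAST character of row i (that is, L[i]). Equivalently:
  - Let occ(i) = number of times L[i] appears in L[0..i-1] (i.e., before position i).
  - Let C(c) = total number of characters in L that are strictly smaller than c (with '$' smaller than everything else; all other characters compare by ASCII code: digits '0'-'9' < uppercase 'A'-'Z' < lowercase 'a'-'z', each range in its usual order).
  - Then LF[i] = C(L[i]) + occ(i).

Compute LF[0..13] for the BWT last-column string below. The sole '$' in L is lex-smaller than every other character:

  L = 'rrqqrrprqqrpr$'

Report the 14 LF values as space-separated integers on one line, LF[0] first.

Char counts: '$':1, 'p':2, 'q':4, 'r':7
C (first-col start): C('$')=0, C('p')=1, C('q')=3, C('r')=7
L[0]='r': occ=0, LF[0]=C('r')+0=7+0=7
L[1]='r': occ=1, LF[1]=C('r')+1=7+1=8
L[2]='q': occ=0, LF[2]=C('q')+0=3+0=3
L[3]='q': occ=1, LF[3]=C('q')+1=3+1=4
L[4]='r': occ=2, LF[4]=C('r')+2=7+2=9
L[5]='r': occ=3, LF[5]=C('r')+3=7+3=10
L[6]='p': occ=0, LF[6]=C('p')+0=1+0=1
L[7]='r': occ=4, LF[7]=C('r')+4=7+4=11
L[8]='q': occ=2, LF[8]=C('q')+2=3+2=5
L[9]='q': occ=3, LF[9]=C('q')+3=3+3=6
L[10]='r': occ=5, LF[10]=C('r')+5=7+5=12
L[11]='p': occ=1, LF[11]=C('p')+1=1+1=2
L[12]='r': occ=6, LF[12]=C('r')+6=7+6=13
L[13]='$': occ=0, LF[13]=C('$')+0=0+0=0

Answer: 7 8 3 4 9 10 1 11 5 6 12 2 13 0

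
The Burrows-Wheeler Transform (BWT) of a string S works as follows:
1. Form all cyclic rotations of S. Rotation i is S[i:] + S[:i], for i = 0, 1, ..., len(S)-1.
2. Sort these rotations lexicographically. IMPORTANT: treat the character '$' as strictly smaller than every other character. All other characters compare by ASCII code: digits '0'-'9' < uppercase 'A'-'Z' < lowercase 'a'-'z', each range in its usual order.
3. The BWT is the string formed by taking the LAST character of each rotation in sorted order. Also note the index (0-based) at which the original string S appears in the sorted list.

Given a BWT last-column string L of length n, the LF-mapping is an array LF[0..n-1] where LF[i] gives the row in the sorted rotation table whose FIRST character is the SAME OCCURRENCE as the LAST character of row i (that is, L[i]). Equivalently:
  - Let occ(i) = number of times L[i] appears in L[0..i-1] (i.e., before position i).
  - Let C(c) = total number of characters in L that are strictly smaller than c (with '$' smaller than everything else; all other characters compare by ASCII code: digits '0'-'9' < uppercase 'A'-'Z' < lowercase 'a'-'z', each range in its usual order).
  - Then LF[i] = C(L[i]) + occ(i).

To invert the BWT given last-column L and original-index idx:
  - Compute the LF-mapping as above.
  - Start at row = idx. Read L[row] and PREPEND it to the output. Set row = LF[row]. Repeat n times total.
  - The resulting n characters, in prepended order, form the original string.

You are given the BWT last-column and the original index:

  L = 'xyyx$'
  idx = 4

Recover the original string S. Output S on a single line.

LF mapping: 1 3 4 2 0
Walk LF starting at row 4, prepending L[row]:
  step 1: row=4, L[4]='$', prepend. Next row=LF[4]=0
  step 2: row=0, L[0]='x', prepend. Next row=LF[0]=1
  step 3: row=1, L[1]='y', prepend. Next row=LF[1]=3
  step 4: row=3, L[3]='x', prepend. Next row=LF[3]=2
  step 5: row=2, L[2]='y', prepend. Next row=LF[2]=4
Reversed output: yxyx$

Answer: yxyx$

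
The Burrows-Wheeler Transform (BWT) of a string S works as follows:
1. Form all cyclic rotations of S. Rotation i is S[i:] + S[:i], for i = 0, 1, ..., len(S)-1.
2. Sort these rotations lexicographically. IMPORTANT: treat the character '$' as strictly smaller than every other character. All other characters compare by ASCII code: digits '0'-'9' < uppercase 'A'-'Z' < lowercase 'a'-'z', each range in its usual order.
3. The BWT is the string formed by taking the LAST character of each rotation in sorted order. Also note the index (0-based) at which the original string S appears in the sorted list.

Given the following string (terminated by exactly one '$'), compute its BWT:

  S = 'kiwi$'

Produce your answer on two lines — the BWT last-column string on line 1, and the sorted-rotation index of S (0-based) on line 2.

All 5 rotations (rotation i = S[i:]+S[:i]):
  rot[0] = kiwi$
  rot[1] = iwi$k
  rot[2] = wi$ki
  rot[3] = i$kiw
  rot[4] = $kiwi
Sorted (with $ < everything):
  sorted[0] = $kiwi  (last char: 'i')
  sorted[1] = i$kiw  (last char: 'w')
  sorted[2] = iwi$k  (last char: 'k')
  sorted[3] = kiwi$  (last char: '$')
  sorted[4] = wi$ki  (last char: 'i')
Last column: iwk$i
Original string S is at sorted index 3

Answer: iwk$i
3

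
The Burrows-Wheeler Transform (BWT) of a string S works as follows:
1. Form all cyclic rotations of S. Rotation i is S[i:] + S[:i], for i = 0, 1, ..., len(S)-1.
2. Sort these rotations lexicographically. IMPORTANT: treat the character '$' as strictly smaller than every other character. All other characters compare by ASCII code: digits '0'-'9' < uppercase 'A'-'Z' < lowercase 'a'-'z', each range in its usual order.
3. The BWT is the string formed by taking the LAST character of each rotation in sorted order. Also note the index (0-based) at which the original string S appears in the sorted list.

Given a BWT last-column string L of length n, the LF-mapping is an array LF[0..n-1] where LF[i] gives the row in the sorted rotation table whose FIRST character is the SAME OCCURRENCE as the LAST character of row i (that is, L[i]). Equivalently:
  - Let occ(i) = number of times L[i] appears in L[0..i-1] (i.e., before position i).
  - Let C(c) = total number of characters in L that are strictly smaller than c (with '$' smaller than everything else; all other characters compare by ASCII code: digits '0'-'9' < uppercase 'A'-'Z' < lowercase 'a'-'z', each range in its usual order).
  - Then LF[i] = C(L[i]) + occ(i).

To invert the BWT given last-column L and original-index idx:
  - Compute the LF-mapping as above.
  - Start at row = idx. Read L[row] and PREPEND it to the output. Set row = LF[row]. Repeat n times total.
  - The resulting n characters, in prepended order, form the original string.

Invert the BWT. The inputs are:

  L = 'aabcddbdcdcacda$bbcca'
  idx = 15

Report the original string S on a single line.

LF mapping: 1 2 6 10 16 17 7 18 11 19 12 3 13 20 4 0 8 9 14 15 5
Walk LF starting at row 15, prepending L[row]:
  step 1: row=15, L[15]='$', prepend. Next row=LF[15]=0
  step 2: row=0, L[0]='a', prepend. Next row=LF[0]=1
  step 3: row=1, L[1]='a', prepend. Next row=LF[1]=2
  step 4: row=2, L[2]='b', prepend. Next row=LF[2]=6
  step 5: row=6, L[6]='b', prepend. Next row=LF[6]=7
  step 6: row=7, L[7]='d', prepend. Next row=LF[7]=18
  step 7: row=18, L[18]='c', prepend. Next row=LF[18]=14
  step 8: row=14, L[14]='a', prepend. Next row=LF[14]=4
  step 9: row=4, L[4]='d', prepend. Next row=LF[4]=16
  step 10: row=16, L[16]='b', prepend. Next row=LF[16]=8
  step 11: row=8, L[8]='c', prepend. Next row=LF[8]=11
  step 12: row=11, L[11]='a', prepend. Next row=LF[11]=3
  step 13: row=3, L[3]='c', prepend. Next row=LF[3]=10
  step 14: row=10, L[10]='c', prepend. Next row=LF[10]=12
  step 15: row=12, L[12]='c', prepend. Next row=LF[12]=13
  step 16: row=13, L[13]='d', prepend. Next row=LF[13]=20
  step 17: row=20, L[20]='a', prepend. Next row=LF[20]=5
  step 18: row=5, L[5]='d', prepend. Next row=LF[5]=17
  step 19: row=17, L[17]='b', prepend. Next row=LF[17]=9
  step 20: row=9, L[9]='d', prepend. Next row=LF[9]=19
  step 21: row=19, L[19]='c', prepend. Next row=LF[19]=15
Reversed output: cdbdadcccacbdacdbbaa$

Answer: cdbdadcccacbdacdbbaa$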